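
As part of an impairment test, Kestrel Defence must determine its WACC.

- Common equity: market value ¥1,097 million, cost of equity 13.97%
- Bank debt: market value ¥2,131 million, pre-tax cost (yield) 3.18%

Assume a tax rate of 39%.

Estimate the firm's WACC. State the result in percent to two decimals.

6.03%

Total capital V = 1097 + 2131 = 3228.
Equity: weight = 1097/3228 = 0.3398; cost = 13.97%.
Bank debt: weight = 2131/3228 = 0.6602; after-tax cost = 3.18% × (1 − 39%) = 1.9398%.
WACC = 0.3398 × 13.9700% + 0.6602 × 1.9398% = 6.0281%.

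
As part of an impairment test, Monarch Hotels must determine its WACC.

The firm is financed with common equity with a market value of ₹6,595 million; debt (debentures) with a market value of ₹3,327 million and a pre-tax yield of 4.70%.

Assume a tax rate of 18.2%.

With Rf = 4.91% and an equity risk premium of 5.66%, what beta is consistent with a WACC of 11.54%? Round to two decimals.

1.86

Total capital V = 6595 + 3327 = 9922.
Equity weight = 6595/9922 = 0.6647.
Debentures weight = 3327/9922 = 0.3353.
Debt contribution = 0.3353 × 4.7% × (1 − 18.2%) = 1.2892%.
Required equity contribution = 11.54% − 1.2892% = 10.2508%  ⇒  Re = 15.4221%.
CAPM: 15.4221% = 4.91% + β × 5.66%  ⇒  β = 1.8573.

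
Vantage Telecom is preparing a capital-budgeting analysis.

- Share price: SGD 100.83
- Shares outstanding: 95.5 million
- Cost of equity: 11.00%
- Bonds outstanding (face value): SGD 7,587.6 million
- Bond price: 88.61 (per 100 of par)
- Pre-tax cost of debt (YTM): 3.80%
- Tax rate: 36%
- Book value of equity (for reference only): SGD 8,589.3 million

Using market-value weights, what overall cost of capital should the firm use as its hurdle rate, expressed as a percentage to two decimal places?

Market value of equity E = 100.83 × 95.5m = 9629.265m. Market value of debt D = 7587.6m × 88.61/100 = 6723.37236m.
Total capital V = 9629.265 + 6723.37236 = 16352.63736.
Equity: weight = 9629.265/16352.63736 = 0.5889; cost = 11%.
Bonds outstanding: weight = 6723.37236/16352.63736 = 0.4111; after-tax cost = 3.8% × (1 − 36%) = 2.4320%.
WACC = 0.5889 × 11.0000% + 0.4111 × 2.4320% = 7.4773%.

7.48%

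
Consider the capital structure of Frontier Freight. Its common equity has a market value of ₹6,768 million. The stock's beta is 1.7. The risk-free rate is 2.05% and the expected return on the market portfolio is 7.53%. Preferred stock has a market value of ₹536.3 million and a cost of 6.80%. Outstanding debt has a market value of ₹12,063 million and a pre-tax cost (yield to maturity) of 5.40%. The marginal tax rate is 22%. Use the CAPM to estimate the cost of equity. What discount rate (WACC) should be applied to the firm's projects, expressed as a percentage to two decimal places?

Market risk premium = 7.53% − 2.05% = 5.48%.
Cost of equity via CAPM: Re = 2.05% + 1.7 × 5.48% = 11.3660%.
Total capital V = 6768 + 536.3 + 12063 = 19367.3.
Equity: weight = 6768/19367.3 = 0.3495; cost = 11.366%.
Preferred: weight = 536.3/19367.3 = 0.0277; cost = 6.8%.
Debt: weight = 12063/19367.3 = 0.6229; after-tax cost = 5.4% × (1 − 22%) = 4.2120%.
WACC = 0.3495 × 11.3660% + 0.0277 × 6.8000% + 0.6229 × 4.2120% = 6.7837%.

6.78%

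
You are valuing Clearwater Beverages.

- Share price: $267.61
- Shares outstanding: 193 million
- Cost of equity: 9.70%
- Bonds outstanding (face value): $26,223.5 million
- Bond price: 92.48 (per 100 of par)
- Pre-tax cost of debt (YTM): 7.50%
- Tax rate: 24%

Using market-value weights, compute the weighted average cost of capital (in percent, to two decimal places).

8.42%

Market value of equity E = 267.61 × 193m = 51648.73m. Market value of debt D = 26223.5m × 92.48/100 = 24251.4928m.
Total capital V = 51648.73 + 24251.4928 = 75900.2228.
Equity: weight = 51648.73/75900.2228 = 0.6805; cost = 9.7%.
Bonds outstanding: weight = 24251.4928/75900.2228 = 0.3195; after-tax cost = 7.5% × (1 − 24%) = 5.7000%.
WACC = 0.6805 × 9.7000% + 0.3195 × 5.7000% = 8.4219%.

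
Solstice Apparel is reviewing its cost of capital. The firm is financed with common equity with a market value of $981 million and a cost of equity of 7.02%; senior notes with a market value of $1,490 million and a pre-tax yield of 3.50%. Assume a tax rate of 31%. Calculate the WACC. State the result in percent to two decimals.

4.24%

Total capital V = 981 + 1490 = 2471.
Equity: weight = 981/2471 = 0.3970; cost = 7.02%.
Senior notes: weight = 1490/2471 = 0.6030; after-tax cost = 3.5% × (1 − 31%) = 2.4150%.
WACC = 0.3970 × 7.0200% + 0.6030 × 2.4150% = 4.2432%.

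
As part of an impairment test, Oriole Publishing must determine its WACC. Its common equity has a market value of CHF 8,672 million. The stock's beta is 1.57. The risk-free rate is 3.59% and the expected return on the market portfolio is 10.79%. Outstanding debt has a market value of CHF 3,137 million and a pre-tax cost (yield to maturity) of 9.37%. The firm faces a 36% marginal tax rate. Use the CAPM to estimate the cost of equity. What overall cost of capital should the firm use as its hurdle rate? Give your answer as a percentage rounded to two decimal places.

Market risk premium = 10.79% − 3.59% = 7.2%.
Cost of equity via CAPM: Re = 3.59% + 1.57 × 7.2% = 14.8940%.
Total capital V = 8672 + 3137 = 11809.
Equity: weight = 8672/11809 = 0.7344; cost = 14.894%.
Debt: weight = 3137/11809 = 0.2656; after-tax cost = 9.37% × (1 − 36%) = 5.9968%.
WACC = 0.7344 × 14.8940% + 0.2656 × 5.9968% = 12.5305%.

12.53%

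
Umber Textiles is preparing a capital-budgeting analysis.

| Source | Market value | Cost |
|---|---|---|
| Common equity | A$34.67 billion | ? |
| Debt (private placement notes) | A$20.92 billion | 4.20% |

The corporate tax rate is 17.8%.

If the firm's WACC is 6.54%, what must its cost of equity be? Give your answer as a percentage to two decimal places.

8.40%

Total capital V = 34.67 + 20.92 = 55.59.
Equity weight = 34.67/55.59 = 0.6237.
Private placement notes weight = 20.92/55.59 = 0.3763.
Debt contribution = 0.3763 × 4.2% × (1 − 17.8%) = 1.2992%.
Required equity contribution = 6.54% − 1.2992% = 5.2408%.
Re = 5.2408% / 0.6237 = 8.4031%.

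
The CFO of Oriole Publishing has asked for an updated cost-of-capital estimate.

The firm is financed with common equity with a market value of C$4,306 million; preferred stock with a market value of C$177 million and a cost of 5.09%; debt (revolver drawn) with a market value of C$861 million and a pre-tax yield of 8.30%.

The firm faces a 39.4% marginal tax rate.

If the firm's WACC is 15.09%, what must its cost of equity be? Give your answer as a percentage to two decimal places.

17.51%

Total capital V = 4306 + 177 + 861 = 5344.
Equity weight = 4306/5344 = 0.8058.
Preferred weight = 177/5344 = 0.0331.
Revolver drawn weight = 861/5344 = 0.1611.
Debt contribution = 0.1611 × 8.3% × (1 − 39.4%) = 0.8104%.
Preferred contribution = 0.0331 × 5.09% = 0.1686%.
Required equity contribution = 15.09% − 0.9790% = 14.1110%.
Re = 14.1110% / 0.8058 = 17.5126%.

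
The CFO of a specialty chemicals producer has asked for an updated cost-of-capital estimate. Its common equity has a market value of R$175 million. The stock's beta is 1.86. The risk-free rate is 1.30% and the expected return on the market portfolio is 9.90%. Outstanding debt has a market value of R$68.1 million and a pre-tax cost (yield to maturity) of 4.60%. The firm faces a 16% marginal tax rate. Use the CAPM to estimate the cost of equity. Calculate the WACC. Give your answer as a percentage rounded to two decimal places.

Market risk premium = 9.9% − 1.3% = 8.6%.
Cost of equity via CAPM: Re = 1.3% + 1.86 × 8.6% = 17.2960%.
Total capital V = 175 + 68.1 = 243.1.
Equity: weight = 175/243.1 = 0.7199; cost = 17.296%.
Debt: weight = 68.1/243.1 = 0.2801; after-tax cost = 4.6% × (1 − 16%) = 3.8640%.
WACC = 0.7199 × 17.2960% + 0.2801 × 3.8640% = 13.5333%.

13.53%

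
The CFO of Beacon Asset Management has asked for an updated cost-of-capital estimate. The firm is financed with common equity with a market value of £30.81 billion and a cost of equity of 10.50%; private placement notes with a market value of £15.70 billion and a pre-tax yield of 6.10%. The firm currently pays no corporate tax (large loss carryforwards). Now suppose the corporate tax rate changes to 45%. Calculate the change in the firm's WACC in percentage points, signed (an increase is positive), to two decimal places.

-0.93 pp

Current WACC:
Total capital V = 30.81 + 15.7 = 46.51.
Equity: weight = 30.81/46.51 = 0.6624; cost = 10.5%.
Private placement notes: weight = 15.7/46.51 = 0.3376; after-tax cost = 6.1% × (1 − 0%) = 6.1000%.
WACC = 0.6624 × 10.5000% + 0.3376 × 6.1000% = 9.0147%.
After the change:
Total capital V = 30.81 + 15.7 = 46.51.
Equity: weight = 30.81/46.51 = 0.6624; cost = 10.5%.
Private placement notes: weight = 15.7/46.51 = 0.3376; after-tax cost = 6.1% × (1 − 45%) = 3.3550%.
WACC = 0.6624 × 10.5000% + 0.3376 × 3.3550% = 8.0881%.
Change in WACC = 8.0881% − 9.0147% = -0.9266 pp.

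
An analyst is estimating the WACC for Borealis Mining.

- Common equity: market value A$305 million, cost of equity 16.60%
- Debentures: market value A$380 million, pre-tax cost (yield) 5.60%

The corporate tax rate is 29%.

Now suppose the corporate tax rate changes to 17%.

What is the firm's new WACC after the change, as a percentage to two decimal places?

After the change:
Total capital V = 305 + 380 = 685.
Equity: weight = 305/685 = 0.4453; cost = 16.6%.
Debentures: weight = 380/685 = 0.5547; after-tax cost = 5.6% × (1 − 17%) = 4.6480%.
WACC = 0.4453 × 16.6000% + 0.5547 × 4.6480% = 9.9697%.

9.97%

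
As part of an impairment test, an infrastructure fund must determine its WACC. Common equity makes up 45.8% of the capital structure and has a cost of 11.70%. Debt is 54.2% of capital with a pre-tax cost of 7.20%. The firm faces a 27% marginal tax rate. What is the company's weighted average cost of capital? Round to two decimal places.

After-tax cost of debt = 7.2% × (1 − 27%) = 5.2560%.
WACC = 0.458 × 11.7000% + 0.542 × 5.2560% = 8.2074%.

8.21%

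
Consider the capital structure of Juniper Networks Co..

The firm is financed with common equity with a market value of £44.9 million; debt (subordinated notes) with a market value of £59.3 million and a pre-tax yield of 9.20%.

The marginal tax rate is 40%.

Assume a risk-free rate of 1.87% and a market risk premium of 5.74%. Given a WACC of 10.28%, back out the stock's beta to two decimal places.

Total capital V = 44.9 + 59.3 = 104.2.
Equity weight = 44.9/104.2 = 0.4309.
Subordinated notes weight = 59.3/104.2 = 0.5691.
Debt contribution = 0.5691 × 9.2% × (1 − 40%) = 3.1414%.
Required equity contribution = 10.28% − 3.1414% = 7.1386%  ⇒  Re = 16.5666%.
CAPM: 16.5666% = 1.87% + β × 5.74%  ⇒  β = 2.5604.

2.56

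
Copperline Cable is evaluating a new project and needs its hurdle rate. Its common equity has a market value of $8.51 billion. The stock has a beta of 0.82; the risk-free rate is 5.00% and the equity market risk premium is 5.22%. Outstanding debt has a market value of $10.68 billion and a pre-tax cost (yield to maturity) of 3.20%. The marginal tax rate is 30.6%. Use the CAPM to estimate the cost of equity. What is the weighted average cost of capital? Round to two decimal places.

5.35%

Cost of equity via CAPM: Re = 5.0% + 0.82 × 5.22% = 9.2804%.
Total capital V = 8.51 + 10.68 = 19.19.
Equity: weight = 8.51/19.19 = 0.4435; cost = 9.2804%.
Debt: weight = 10.68/19.19 = 0.5565; after-tax cost = 3.2% × (1 − 30.6%) = 2.2208%.
WACC = 0.4435 × 9.2804% + 0.5565 × 2.2208% = 5.3515%.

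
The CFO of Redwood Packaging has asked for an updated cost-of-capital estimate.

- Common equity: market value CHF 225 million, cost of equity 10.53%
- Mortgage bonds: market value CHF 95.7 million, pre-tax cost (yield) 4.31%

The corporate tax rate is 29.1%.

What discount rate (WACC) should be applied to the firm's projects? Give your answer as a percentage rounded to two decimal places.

8.30%

Total capital V = 225 + 95.7 = 320.7.
Equity: weight = 225/320.7 = 0.7016; cost = 10.53%.
Mortgage bonds: weight = 95.7/320.7 = 0.2984; after-tax cost = 4.31% × (1 − 29.1%) = 3.0558%.
WACC = 0.7016 × 10.5300% + 0.2984 × 3.0558% = 8.2996%.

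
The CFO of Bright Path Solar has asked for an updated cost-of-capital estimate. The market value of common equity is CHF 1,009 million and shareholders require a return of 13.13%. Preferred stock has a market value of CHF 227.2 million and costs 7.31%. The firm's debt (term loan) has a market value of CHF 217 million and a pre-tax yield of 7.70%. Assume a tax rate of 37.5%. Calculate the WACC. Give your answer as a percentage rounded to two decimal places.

10.98%

Total capital V = 1009 + 227.2 + 217 = 1453.2.
Equity: weight = 1009/1453.2 = 0.6943; cost = 13.13%.
Preferred: weight = 227.2/1453.2 = 0.1563; cost = 7.31%.
Term loan: weight = 217/1453.2 = 0.1493; after-tax cost = 7.7% × (1 − 37.5%) = 4.8125%.
WACC = 0.6943 × 13.1300% + 0.1563 × 7.3100% + 0.1493 × 4.8125% = 10.9781%.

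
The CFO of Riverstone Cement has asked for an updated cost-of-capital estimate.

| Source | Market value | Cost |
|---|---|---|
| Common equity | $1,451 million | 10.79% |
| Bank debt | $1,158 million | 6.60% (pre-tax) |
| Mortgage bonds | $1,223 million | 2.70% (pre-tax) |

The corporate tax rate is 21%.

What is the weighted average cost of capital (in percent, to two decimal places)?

6.34%

Total capital V = 1451 + 1158 + 1223 = 3832.
Equity: weight = 1451/3832 = 0.3787; cost = 10.79%.
Bank debt: weight = 1158/3832 = 0.3022; after-tax cost = 6.6% × (1 − 21%) = 5.2140%.
Mortgage bonds: weight = 1223/3832 = 0.3192; after-tax cost = 2.7% × (1 − 21%) = 2.1330%.
WACC = 0.3787 × 10.7900% + 0.3022 × 5.2140% + 0.3192 × 2.1330% = 6.3421%.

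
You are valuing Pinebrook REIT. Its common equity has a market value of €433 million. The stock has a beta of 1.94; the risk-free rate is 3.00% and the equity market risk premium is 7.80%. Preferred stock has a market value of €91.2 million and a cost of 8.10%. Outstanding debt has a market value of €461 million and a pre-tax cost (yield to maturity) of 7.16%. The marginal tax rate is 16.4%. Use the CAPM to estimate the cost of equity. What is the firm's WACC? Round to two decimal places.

11.52%

Cost of equity via CAPM: Re = 3.0% + 1.94 × 7.8% = 18.1320%.
Total capital V = 433 + 91.2 + 461 = 985.2.
Equity: weight = 433/985.2 = 0.4395; cost = 18.132%.
Preferred: weight = 91.2/985.2 = 0.0926; cost = 8.1%.
Debt: weight = 461/985.2 = 0.4679; after-tax cost = 7.16% × (1 − 16.4%) = 5.9858%.
WACC = 0.4395 × 18.1320% + 0.0926 × 8.1000% + 0.4679 × 5.9858% = 11.5198%.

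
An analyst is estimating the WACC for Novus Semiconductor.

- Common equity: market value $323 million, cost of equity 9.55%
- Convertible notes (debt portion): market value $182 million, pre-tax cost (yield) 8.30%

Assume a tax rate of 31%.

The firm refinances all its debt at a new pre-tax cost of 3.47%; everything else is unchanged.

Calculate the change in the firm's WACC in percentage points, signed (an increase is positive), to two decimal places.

Current WACC:
Total capital V = 323 + 182 = 505.
Equity: weight = 323/505 = 0.6396; cost = 9.55%.
Convertible notes (debt portion): weight = 182/505 = 0.3604; after-tax cost = 8.3% × (1 − 31%) = 5.7270%.
WACC = 0.6396 × 9.5500% + 0.3604 × 5.7270% = 8.1722%.
After the change:
Total capital V = 323 + 182 = 505.
Equity: weight = 323/505 = 0.6396; cost = 9.55%.
Convertible notes (debt portion): weight = 182/505 = 0.3604; after-tax cost = 3.47% × (1 − 31%) = 2.3943%.
WACC = 0.6396 × 9.5500% + 0.3604 × 2.3943% = 6.9711%.
Change in WACC = 6.9711% − 8.1722% = -1.2011 pp.

-1.20 pp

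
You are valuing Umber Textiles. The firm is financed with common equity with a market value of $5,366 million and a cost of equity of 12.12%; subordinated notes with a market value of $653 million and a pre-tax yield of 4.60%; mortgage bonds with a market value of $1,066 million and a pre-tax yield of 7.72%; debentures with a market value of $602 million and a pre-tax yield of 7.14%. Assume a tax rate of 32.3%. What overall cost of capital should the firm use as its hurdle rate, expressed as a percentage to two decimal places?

9.83%

Total capital V = 5366 + 653 + 1066 + 602 = 7687.
Equity: weight = 5366/7687 = 0.6981; cost = 12.12%.
Subordinated notes: weight = 653/7687 = 0.0849; after-tax cost = 4.6% × (1 − 32.3%) = 3.1142%.
Mortgage bonds: weight = 1066/7687 = 0.1387; after-tax cost = 7.72% × (1 − 32.3%) = 5.2264%.
Debentures: weight = 602/7687 = 0.0783; after-tax cost = 7.14% × (1 − 32.3%) = 4.8338%.
WACC = 0.6981 × 12.1200% + 0.0849 × 3.1142% + 0.1387 × 5.2264% + 0.0783 × 4.8338% = 9.8284%.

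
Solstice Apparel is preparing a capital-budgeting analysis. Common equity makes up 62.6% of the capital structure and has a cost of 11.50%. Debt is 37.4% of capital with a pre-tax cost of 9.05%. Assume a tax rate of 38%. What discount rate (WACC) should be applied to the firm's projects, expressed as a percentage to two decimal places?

9.30%

After-tax cost of debt = 9.05% × (1 − 38%) = 5.6110%.
WACC = 0.626 × 11.5000% + 0.374 × 5.6110% = 9.2975%.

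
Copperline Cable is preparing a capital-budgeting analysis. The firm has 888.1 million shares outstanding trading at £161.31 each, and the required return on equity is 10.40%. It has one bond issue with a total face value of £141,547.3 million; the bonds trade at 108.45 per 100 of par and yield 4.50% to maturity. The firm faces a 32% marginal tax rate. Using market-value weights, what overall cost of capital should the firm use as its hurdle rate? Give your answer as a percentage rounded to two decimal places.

Market value of equity E = 161.31 × 888.1m = 143259.411m. Market value of debt D = 141547.3m × 108.45/100 = 153508.04685m.
Total capital V = 143259.411 + 153508.04685 = 296767.45785.
Equity: weight = 143259.411/296767.45785 = 0.4827; cost = 10.4%.
Bonds outstanding: weight = 153508.04685/296767.45785 = 0.5173; after-tax cost = 4.5% × (1 − 32%) = 3.0600%.
WACC = 0.4827 × 10.4000% + 0.5173 × 3.0600% = 6.6033%.

6.60%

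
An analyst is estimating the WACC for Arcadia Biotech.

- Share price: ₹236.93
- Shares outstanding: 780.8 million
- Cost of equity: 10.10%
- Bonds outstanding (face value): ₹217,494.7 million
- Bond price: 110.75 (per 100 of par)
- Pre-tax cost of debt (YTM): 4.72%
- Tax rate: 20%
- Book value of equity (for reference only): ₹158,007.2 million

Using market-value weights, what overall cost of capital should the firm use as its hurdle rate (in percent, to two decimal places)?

Market value of equity E = 236.93 × 780.8m = 184994.944m. Market value of debt D = 217494.7m × 110.75/100 = 240875.38025m.
Total capital V = 184994.944 + 240875.38025 = 425870.32425.
Equity: weight = 184994.944/425870.32425 = 0.4344; cost = 10.1%.
Bonds outstanding: weight = 240875.38025/425870.32425 = 0.5656; after-tax cost = 4.72% × (1 − 20%) = 3.7760%.
WACC = 0.4344 × 10.1000% + 0.5656 × 3.7760% = 6.5231%.

6.52%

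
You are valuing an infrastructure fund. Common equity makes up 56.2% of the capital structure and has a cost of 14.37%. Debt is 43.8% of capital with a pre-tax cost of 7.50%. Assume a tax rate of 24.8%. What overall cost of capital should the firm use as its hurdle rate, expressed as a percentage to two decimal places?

10.55%

After-tax cost of debt = 7.5% × (1 − 24.8%) = 5.6400%.
WACC = 0.562 × 14.3700% + 0.438 × 5.6400% = 10.5463%.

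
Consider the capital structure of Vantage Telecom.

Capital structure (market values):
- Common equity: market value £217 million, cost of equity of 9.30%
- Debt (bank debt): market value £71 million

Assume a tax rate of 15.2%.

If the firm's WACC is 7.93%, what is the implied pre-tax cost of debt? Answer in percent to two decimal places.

Total capital V = 217 + 71 = 288.
Equity weight = 217/288 = 0.7535.
Bank debt weight = 71/288 = 0.2465.
Equity contribution = 0.7535 × 9.3% = 7.0073%.
Remaining for debt = 7.93% − 7.0073% = 0.9227%.
Rd × (1 − 15.2%) × 0.2465 = 0.9227%  ⇒  Rd = 4.4137%.

4.41%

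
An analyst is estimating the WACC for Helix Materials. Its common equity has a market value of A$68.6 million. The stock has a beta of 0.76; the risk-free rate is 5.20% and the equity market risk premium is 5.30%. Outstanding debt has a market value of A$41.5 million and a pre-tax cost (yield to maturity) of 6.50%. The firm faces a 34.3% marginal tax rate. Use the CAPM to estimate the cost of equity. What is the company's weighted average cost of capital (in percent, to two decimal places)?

Cost of equity via CAPM: Re = 5.2% + 0.76 × 5.3% = 9.2280%.
Total capital V = 68.6 + 41.5 = 110.1.
Equity: weight = 68.6/110.1 = 0.6231; cost = 9.228%.
Debt: weight = 41.5/110.1 = 0.3769; after-tax cost = 6.5% × (1 − 34.3%) = 4.2705%.
WACC = 0.6231 × 9.2280% + 0.3769 × 4.2705% = 7.3594%.

7.36%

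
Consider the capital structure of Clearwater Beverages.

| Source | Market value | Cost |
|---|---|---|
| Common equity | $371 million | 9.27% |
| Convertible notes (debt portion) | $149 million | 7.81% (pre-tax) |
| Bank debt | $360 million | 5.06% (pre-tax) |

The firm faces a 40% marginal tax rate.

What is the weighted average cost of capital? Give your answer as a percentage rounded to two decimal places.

Total capital V = 371 + 149 + 360 = 880.
Equity: weight = 371/880 = 0.4216; cost = 9.27%.
Convertible notes (debt portion): weight = 149/880 = 0.1693; after-tax cost = 7.81% × (1 − 40%) = 4.6860%.
Bank debt: weight = 360/880 = 0.4091; after-tax cost = 5.06% × (1 − 40%) = 3.0360%.
WACC = 0.4216 × 9.2700% + 0.1693 × 4.6860% + 0.4091 × 3.0360% = 5.9436%.

5.94%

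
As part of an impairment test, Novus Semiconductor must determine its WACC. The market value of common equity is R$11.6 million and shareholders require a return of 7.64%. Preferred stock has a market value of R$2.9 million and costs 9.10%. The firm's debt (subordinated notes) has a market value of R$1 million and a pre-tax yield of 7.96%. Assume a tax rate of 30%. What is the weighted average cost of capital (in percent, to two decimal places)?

Total capital V = 11.6 + 2.9 + 1 = 15.5.
Equity: weight = 11.6/15.5 = 0.7484; cost = 7.64%.
Preferred: weight = 2.9/15.5 = 0.1871; cost = 9.1%.
Subordinated notes: weight = 1/15.5 = 0.0645; after-tax cost = 7.96% × (1 − 30%) = 5.5720%.
WACC = 0.7484 × 7.6400% + 0.1871 × 9.1000% + 0.0645 × 5.5720% = 7.7797%.

7.78%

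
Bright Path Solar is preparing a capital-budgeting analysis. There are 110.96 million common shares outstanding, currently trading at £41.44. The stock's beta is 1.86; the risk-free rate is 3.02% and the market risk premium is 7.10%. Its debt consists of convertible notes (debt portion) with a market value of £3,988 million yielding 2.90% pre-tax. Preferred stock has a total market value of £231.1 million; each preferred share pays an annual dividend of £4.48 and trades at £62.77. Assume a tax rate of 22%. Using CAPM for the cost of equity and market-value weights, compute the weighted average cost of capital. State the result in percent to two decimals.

Cost of equity via CAPM: Re = 3.02% + 1.86 × 7.1% = 16.2260%.
Cost of preferred: Rp = 4.48 / 62.77 = 7.1372%.
Market value of equity E = 41.44 × 110.96m = 4598.1824m.
Total capital V = 4598.1824 + 231.1 + 3988 = 8817.2824.
Equity: weight = 4598.1824/8817.2824 = 0.5215; cost = 16.226%.
Preferred: weight = 231.1/8817.2824 = 0.0262; cost = 7.1372%.
Convertible notes (debt portion): weight = 3988/8817.2824 = 0.4523; after-tax cost = 2.9% × (1 − 22%) = 2.2620%.
WACC = 0.5215 × 16.2260% + 0.0262 × 7.1372% + 0.4523 × 2.2620% = 9.6720%.

9.67%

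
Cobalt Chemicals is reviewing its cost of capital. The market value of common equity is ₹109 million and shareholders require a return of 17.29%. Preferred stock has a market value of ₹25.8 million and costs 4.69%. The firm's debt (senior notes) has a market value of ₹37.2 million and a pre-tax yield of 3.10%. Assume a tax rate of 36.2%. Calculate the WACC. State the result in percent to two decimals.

12.09%

Total capital V = 109 + 25.8 + 37.2 = 172.
Equity: weight = 109/172 = 0.6337; cost = 17.29%.
Preferred: weight = 25.8/172 = 0.1500; cost = 4.69%.
Senior notes: weight = 37.2/172 = 0.2163; after-tax cost = 3.1% × (1 − 36.2%) = 1.9778%.
WACC = 0.6337 × 17.2900% + 0.1500 × 4.6900% + 0.2163 × 1.9778% = 12.0883%.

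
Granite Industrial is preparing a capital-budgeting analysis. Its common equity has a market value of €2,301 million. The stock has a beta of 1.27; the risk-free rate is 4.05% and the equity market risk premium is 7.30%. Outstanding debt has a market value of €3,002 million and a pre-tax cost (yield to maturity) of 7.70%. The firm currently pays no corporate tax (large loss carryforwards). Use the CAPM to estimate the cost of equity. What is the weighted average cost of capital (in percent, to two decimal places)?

Cost of equity via CAPM: Re = 4.05% + 1.27 × 7.3% = 13.3210%.
Total capital V = 2301 + 3002 = 5303.
Equity: weight = 2301/5303 = 0.4339; cost = 13.321%.
Debt: weight = 3002/5303 = 0.5661; after-tax cost = 7.7% × (1 − 0%) = 7.7000%.
WACC = 0.4339 × 13.3210% + 0.5661 × 7.7000% = 10.1390%.

10.14%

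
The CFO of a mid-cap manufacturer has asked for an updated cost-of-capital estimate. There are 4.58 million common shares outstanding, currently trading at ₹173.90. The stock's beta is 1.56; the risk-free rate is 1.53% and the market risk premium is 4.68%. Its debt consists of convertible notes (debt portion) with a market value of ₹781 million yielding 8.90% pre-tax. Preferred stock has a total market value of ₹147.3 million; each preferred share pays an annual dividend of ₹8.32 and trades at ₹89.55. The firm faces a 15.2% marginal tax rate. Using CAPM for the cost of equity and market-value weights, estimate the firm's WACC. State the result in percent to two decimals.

Cost of equity via CAPM: Re = 1.53% + 1.56 × 4.68% = 8.8308%.
Cost of preferred: Rp = 8.32 / 89.55 = 9.2909%.
Market value of equity E = 173.9 × 4.58m = 796.462m.
Total capital V = 796.462 + 147.3 + 781 = 1724.762.
Equity: weight = 796.462/1724.762 = 0.4618; cost = 8.8308%.
Preferred: weight = 147.3/1724.762 = 0.0854; cost = 9.2909%.
Convertible notes (debt portion): weight = 781/1724.762 = 0.4528; after-tax cost = 8.9% × (1 − 15.2%) = 7.5472%.
WACC = 0.4618 × 8.8308% + 0.0854 × 9.2909% + 0.4528 × 7.5472% = 8.2889%.

8.29%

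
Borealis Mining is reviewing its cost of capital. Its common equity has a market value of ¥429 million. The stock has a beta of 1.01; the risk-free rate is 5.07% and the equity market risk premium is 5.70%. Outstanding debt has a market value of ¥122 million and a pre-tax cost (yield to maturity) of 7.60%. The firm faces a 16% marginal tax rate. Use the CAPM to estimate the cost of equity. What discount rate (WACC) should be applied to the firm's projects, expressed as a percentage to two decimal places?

9.84%

Cost of equity via CAPM: Re = 5.07% + 1.01 × 5.7% = 10.8270%.
Total capital V = 429 + 122 = 551.
Equity: weight = 429/551 = 0.7786; cost = 10.827%.
Debt: weight = 122/551 = 0.2214; after-tax cost = 7.6% × (1 − 16%) = 6.3840%.
WACC = 0.7786 × 10.8270% + 0.2214 × 6.3840% = 9.8433%.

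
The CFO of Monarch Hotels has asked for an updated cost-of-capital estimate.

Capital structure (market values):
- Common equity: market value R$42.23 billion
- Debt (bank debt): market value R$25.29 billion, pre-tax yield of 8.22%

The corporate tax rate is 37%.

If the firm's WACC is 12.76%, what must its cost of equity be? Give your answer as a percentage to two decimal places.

Total capital V = 42.23 + 25.29 = 67.52.
Equity weight = 42.23/67.52 = 0.6254.
Bank debt weight = 25.29/67.52 = 0.3746.
Debt contribution = 0.3746 × 8.22% × (1 − 37%) = 1.9397%.
Required equity contribution = 12.76% − 1.9397% = 10.8203%.
Re = 10.8203% / 0.6254 = 17.3002%.

17.30%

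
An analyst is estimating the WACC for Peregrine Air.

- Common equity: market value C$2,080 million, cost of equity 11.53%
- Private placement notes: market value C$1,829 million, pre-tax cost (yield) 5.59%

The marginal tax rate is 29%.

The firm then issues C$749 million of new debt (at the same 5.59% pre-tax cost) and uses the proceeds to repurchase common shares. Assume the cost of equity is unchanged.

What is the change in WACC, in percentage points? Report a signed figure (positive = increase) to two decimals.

-1.45 pp

Current WACC:
Total capital V = 2080 + 1829 = 3909.
Equity: weight = 2080/3909 = 0.5321; cost = 11.53%.
Private placement notes: weight = 1829/3909 = 0.4679; after-tax cost = 5.59% × (1 − 29%) = 3.9689%.
WACC = 0.5321 × 11.5300% + 0.4679 × 3.9689% = 7.9922%.
After the change:
Total capital V = 1331 + 2578 = 3909.
Equity: weight = 1331/3909 = 0.3405; cost = 11.53%.
Private placement notes: weight = 2578/3909 = 0.6595; after-tax cost = 5.59% × (1 − 29%) = 3.9689%.
WACC = 0.3405 × 11.5300% + 0.6595 × 3.9689% = 6.5434%.
Change in WACC = 6.5434% − 7.9922% = -1.4488 pp.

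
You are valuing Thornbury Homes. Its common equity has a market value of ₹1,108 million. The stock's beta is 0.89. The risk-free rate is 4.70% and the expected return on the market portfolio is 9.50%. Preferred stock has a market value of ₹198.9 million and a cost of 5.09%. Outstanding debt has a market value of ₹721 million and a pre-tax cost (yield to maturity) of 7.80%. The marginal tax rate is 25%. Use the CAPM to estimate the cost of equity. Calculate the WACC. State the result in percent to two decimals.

7.48%

Market risk premium = 9.5% − 4.7% = 4.8%.
Cost of equity via CAPM: Re = 4.7% + 0.89 × 4.8% = 8.9720%.
Total capital V = 1108 + 198.9 + 721 = 2027.9.
Equity: weight = 1108/2027.9 = 0.5464; cost = 8.972%.
Preferred: weight = 198.9/2027.9 = 0.0981; cost = 5.09%.
Debt: weight = 721/2027.9 = 0.3555; after-tax cost = 7.8% × (1 − 25%) = 5.8500%.
WACC = 0.5464 × 8.9720% + 0.0981 × 5.0900% + 0.3555 × 5.8500% = 7.4813%.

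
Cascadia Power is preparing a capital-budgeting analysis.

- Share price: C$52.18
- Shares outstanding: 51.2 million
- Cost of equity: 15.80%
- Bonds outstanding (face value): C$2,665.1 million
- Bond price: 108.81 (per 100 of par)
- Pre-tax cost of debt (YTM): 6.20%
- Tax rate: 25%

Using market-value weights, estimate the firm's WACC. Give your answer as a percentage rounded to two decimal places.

10.00%

Market value of equity E = 52.18 × 51.2m = 2671.616m. Market value of debt D = 2665.1m × 108.81/100 = 2899.89531m.
Total capital V = 2671.616 + 2899.89531 = 5571.51131.
Equity: weight = 2671.616/5571.51131 = 0.4795; cost = 15.8%.
Bonds outstanding: weight = 2899.89531/5571.51131 = 0.5205; after-tax cost = 6.2% × (1 − 25%) = 4.6500%.
WACC = 0.4795 × 15.8000% + 0.5205 × 4.6500% = 9.9966%.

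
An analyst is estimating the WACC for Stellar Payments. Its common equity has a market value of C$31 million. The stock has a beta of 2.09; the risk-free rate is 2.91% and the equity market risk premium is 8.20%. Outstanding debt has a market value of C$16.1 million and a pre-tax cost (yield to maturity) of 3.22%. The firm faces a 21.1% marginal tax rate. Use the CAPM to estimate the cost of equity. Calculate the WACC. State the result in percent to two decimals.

14.06%

Cost of equity via CAPM: Re = 2.91% + 2.09 × 8.2% = 20.0480%.
Total capital V = 31 + 16.1 = 47.1.
Equity: weight = 31/47.1 = 0.6582; cost = 20.048%.
Debt: weight = 16.1/47.1 = 0.3418; after-tax cost = 3.22% × (1 − 21.1%) = 2.5406%.
WACC = 0.6582 × 20.0480% + 0.3418 × 2.5406% = 14.0635%.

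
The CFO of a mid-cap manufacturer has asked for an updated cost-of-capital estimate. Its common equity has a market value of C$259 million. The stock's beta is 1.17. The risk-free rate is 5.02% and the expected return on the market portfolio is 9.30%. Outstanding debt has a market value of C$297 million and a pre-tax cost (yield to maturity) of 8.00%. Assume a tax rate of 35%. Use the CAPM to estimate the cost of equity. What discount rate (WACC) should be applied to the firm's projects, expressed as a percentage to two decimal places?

Market risk premium = 9.3% − 5.02% = 4.28%.
Cost of equity via CAPM: Re = 5.02% + 1.17 × 4.28% = 10.0276%.
Total capital V = 259 + 297 = 556.
Equity: weight = 259/556 = 0.4658; cost = 10.0276%.
Debt: weight = 297/556 = 0.5342; after-tax cost = 8% × (1 − 35%) = 5.2000%.
WACC = 0.4658 × 10.0276% + 0.5342 × 5.2000% = 7.4488%.

7.45%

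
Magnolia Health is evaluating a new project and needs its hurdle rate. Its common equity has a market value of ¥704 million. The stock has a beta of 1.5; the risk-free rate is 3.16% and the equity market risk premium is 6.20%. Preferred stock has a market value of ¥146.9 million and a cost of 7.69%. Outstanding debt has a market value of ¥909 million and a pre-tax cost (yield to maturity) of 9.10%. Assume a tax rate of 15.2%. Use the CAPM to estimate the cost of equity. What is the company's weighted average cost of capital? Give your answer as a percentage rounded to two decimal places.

Cost of equity via CAPM: Re = 3.16% + 1.5 × 6.2% = 12.4600%.
Total capital V = 704 + 146.9 + 909 = 1759.9.
Equity: weight = 704/1759.9 = 0.4000; cost = 12.46%.
Preferred: weight = 146.9/1759.9 = 0.0835; cost = 7.69%.
Debt: weight = 909/1759.9 = 0.5165; after-tax cost = 9.1% × (1 − 15.2%) = 7.7168%.
WACC = 0.4000 × 12.4600% + 0.0835 × 7.6900% + 0.5165 × 7.7168% = 9.6120%.

9.61%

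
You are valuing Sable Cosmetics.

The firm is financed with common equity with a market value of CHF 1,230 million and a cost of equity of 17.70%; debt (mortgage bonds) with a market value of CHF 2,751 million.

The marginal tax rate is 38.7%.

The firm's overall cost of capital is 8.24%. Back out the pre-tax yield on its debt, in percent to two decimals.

6.54%

Total capital V = 1230 + 2751 = 3981.
Equity weight = 1230/3981 = 0.3090.
Mortgage bonds weight = 2751/3981 = 0.6910.
Equity contribution = 0.3090 × 17.7% = 5.4687%.
Remaining for debt = 8.24% − 5.4687% = 2.7713%.
Rd × (1 − 38.7%) × 0.6910 = 2.7713%  ⇒  Rd = 6.5422%.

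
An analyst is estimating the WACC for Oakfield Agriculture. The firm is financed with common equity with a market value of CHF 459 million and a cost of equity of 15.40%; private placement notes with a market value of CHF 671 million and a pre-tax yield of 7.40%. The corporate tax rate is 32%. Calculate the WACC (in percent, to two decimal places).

Total capital V = 459 + 671 = 1130.
Equity: weight = 459/1130 = 0.4062; cost = 15.4%.
Private placement notes: weight = 671/1130 = 0.5938; after-tax cost = 7.4% × (1 − 32%) = 5.0320%.
WACC = 0.4062 × 15.4000% + 0.5938 × 5.0320% = 9.2434%.

9.24%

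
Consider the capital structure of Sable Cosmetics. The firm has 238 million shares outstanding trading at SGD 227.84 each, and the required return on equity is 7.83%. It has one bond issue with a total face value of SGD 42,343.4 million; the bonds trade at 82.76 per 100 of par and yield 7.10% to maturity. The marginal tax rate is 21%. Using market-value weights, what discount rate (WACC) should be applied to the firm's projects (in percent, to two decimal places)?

Market value of equity E = 227.84 × 238m = 54225.92m. Market value of debt D = 42343.4m × 82.76/100 = 35043.39784m.
Total capital V = 54225.92 + 35043.39784 = 89269.31784.
Equity: weight = 54225.92/89269.31784 = 0.6074; cost = 7.83%.
Bonds outstanding: weight = 35043.39784/89269.31784 = 0.3926; after-tax cost = 7.1% × (1 − 21%) = 5.6090%.
WACC = 0.6074 × 7.8300% + 0.3926 × 5.6090% = 6.9581%.

6.96%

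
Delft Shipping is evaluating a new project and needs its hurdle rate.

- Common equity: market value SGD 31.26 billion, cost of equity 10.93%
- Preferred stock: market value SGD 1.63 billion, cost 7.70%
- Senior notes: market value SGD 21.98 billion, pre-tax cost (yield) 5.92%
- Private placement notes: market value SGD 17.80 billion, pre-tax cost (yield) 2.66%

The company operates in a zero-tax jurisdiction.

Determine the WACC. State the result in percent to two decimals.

Total capital V = 31.26 + 1.63 + 21.98 + 17.8 = 72.67.
Equity: weight = 31.26/72.67 = 0.4302; cost = 10.93%.
Preferred: weight = 1.63/72.67 = 0.0224; cost = 7.7%.
Senior notes: weight = 21.98/72.67 = 0.3025; after-tax cost = 5.92% × (1 − 0%) = 5.9200%.
Private placement notes: weight = 17.8/72.67 = 0.2449; after-tax cost = 2.66% × (1 − 0%) = 2.6600%.
WACC = 0.4302 × 10.9300% + 0.0224 × 7.7000% + 0.3025 × 5.9200% + 0.2449 × 2.6600% = 7.3165%.

7.32%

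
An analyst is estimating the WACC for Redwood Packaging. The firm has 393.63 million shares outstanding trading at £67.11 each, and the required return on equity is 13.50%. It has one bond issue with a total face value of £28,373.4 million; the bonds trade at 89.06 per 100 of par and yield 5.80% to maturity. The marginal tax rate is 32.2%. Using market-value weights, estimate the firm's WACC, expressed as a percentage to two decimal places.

8.82%

Market value of equity E = 67.11 × 393.63m = 26416.5093m. Market value of debt D = 28373.4m × 89.06/100 = 25269.35004m.
Total capital V = 26416.5093 + 25269.35004 = 51685.85934.
Equity: weight = 26416.5093/51685.85934 = 0.5111; cost = 13.5%.
Bonds outstanding: weight = 25269.35004/51685.85934 = 0.4889; after-tax cost = 5.8% × (1 − 32.2%) = 3.9324%.
WACC = 0.5111 × 13.5000% + 0.4889 × 3.9324% = 8.8224%.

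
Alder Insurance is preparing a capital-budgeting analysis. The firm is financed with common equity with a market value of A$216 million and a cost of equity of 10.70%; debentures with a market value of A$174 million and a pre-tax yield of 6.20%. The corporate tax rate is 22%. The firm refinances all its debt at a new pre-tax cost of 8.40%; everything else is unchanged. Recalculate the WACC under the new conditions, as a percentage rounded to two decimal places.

8.85%

After the change:
Total capital V = 216 + 174 = 390.
Equity: weight = 216/390 = 0.5538; cost = 10.7%.
Debentures: weight = 174/390 = 0.4462; after-tax cost = 8.4% × (1 − 22%) = 6.5520%.
WACC = 0.5538 × 10.7000% + 0.4462 × 6.5520% = 8.8494%.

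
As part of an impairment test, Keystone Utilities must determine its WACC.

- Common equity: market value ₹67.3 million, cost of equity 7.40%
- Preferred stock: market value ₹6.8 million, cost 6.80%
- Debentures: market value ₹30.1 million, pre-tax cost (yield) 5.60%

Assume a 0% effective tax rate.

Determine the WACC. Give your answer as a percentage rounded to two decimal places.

6.84%

Total capital V = 67.3 + 6.8 + 30.1 = 104.2.
Equity: weight = 67.3/104.2 = 0.6459; cost = 7.4%.
Preferred: weight = 6.8/104.2 = 0.0653; cost = 6.8%.
Debentures: weight = 30.1/104.2 = 0.2889; after-tax cost = 5.6% × (1 − 0%) = 5.6000%.
WACC = 0.6459 × 7.4000% + 0.0653 × 6.8000% + 0.2889 × 5.6000% = 6.8409%.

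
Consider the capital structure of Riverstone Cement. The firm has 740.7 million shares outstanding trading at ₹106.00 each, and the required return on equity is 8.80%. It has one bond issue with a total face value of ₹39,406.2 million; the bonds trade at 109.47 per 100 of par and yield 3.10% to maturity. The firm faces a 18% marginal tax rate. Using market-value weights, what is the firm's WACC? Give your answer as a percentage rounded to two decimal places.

Market value of equity E = 106.0 × 740.7m = 78514.2m. Market value of debt D = 39406.2m × 109.47/100 = 43137.96714m.
Total capital V = 78514.2 + 43137.96714 = 121652.16714.
Equity: weight = 78514.2/121652.16714 = 0.6454; cost = 8.8%.
Bonds outstanding: weight = 43137.96714/121652.16714 = 0.3546; after-tax cost = 3.1% × (1 − 18%) = 2.5420%.
WACC = 0.6454 × 8.8000% + 0.3546 × 2.5420% = 6.5809%.

6.58%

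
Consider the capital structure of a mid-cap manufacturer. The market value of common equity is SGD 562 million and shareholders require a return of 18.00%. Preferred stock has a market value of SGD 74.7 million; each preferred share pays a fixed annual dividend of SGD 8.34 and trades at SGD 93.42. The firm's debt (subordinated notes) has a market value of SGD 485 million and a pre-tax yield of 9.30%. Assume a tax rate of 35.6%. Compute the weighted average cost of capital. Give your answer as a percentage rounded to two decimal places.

12.20%

Cost of preferred: Rp = 8.34 / 93.42 = 8.9274%.
Total capital V = 562 + 74.7 + 485 = 1121.7.
Equity: weight = 562/1121.7 = 0.5010; cost = 18%.
Preferred: weight = 74.7/1121.7 = 0.0666; cost = 8.9274%.
Subordinated notes: weight = 485/1121.7 = 0.4324; after-tax cost = 9.3% × (1 − 35.6%) = 5.9892%.
WACC = 0.5010 × 18.0000% + 0.0666 × 8.9274% + 0.4324 × 5.9892% = 12.2026%.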